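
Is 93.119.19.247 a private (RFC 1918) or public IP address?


RFC 1918 private ranges:
  10.0.0.0/8 (10.0.0.0 - 10.255.255.255)
  172.16.0.0/12 (172.16.0.0 - 172.31.255.255)
  192.168.0.0/16 (192.168.0.0 - 192.168.255.255)
Public (not in any RFC 1918 range)


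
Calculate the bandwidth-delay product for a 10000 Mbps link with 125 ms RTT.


BDP = bandwidth * RTT
= 10000 Mbps * 125 ms
= 10000 * 1e6 * 125 / 1000 bits
= 1250000000 bits
= 156250000 bytes
= 152587.8906 KB
BDP = 1250000000 bits (156250000 bytes)


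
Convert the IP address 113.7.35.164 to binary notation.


113 = 01110001
7 = 00000111
35 = 00100011
164 = 10100100
Binary: 01110001.00000111.00100011.10100100


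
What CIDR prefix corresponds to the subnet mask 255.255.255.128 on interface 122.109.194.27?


Binary: 11111111.11111111.11111111.10000000
Count leading 1s
Prefix: /25


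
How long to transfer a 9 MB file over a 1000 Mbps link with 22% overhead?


Effective throughput = 1000 * (1 - 22/100) = 780 Mbps
File size in Mb = 9 * 8 = 72 Mb
Time = 72 / 780
Time = 0.0923 seconds


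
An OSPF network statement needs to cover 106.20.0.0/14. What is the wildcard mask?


Subnet mask: 255.252.0.0
Wildcard = 255.255.255.255 - subnet mask
255 - 255 = 0
255 - 252 = 3
255 - 0 = 255
255 - 0 = 255
Wildcard: 0.3.255.255


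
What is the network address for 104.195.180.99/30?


IP:   01101000.11000011.10110100.01100011
Mask: 11111111.11111111.11111111.11111100
AND operation:
Net:  01101000.11000011.10110100.01100000
Network: 104.195.180.96/30


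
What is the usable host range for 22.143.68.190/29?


Network: 22.143.68.184
Broadcast: 22.143.68.191
First usable = network + 1
Last usable = broadcast - 1
Range: 22.143.68.185 to 22.143.68.190


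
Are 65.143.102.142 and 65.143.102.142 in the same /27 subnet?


Mask: 255.255.255.224
65.143.102.142 AND mask = 65.143.102.128
65.143.102.142 AND mask = 65.143.102.128
Yes, same subnet (65.143.102.128)


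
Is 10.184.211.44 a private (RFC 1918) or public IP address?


RFC 1918 private ranges:
  10.0.0.0/8 (10.0.0.0 - 10.255.255.255)
  172.16.0.0/12 (172.16.0.0 - 172.31.255.255)
  192.168.0.0/16 (192.168.0.0 - 192.168.255.255)
Private (in 10.0.0.0/8)


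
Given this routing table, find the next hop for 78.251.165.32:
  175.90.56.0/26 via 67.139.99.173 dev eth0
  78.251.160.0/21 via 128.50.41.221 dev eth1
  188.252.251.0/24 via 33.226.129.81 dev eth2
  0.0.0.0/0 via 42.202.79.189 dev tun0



Longest prefix match for 78.251.165.32:
  /26 175.90.56.0: no
  /21 78.251.160.0: MATCH
  /24 188.252.251.0: no
  /0 0.0.0.0: MATCH
Selected: next-hop 128.50.41.221 via eth1 (matched /21)


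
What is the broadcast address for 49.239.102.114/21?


Network: 49.239.96.0/21
Host bits = 11
Set all host bits to 1:
Broadcast: 49.239.103.255


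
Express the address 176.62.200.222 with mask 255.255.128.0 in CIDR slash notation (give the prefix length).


Binary: 11111111.11111111.10000000.00000000
Count leading 1s
Prefix: /17


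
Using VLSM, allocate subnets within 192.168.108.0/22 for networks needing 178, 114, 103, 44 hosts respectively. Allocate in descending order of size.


178 hosts -> /24 (254 usable): 192.168.108.0/24
114 hosts -> /25 (126 usable): 192.168.109.0/25
103 hosts -> /25 (126 usable): 192.168.109.128/25
44 hosts -> /26 (62 usable): 192.168.110.0/26
Allocation: 192.168.108.0/24 (178 hosts, 254 usable); 192.168.109.0/25 (114 hosts, 126 usable); 192.168.109.128/25 (103 hosts, 126 usable); 192.168.110.0/26 (44 hosts, 62 usable)


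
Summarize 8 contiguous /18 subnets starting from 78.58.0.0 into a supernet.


Original prefix: /18
Number of subnets: 8 = 2^3
New prefix = 18 - 3 = 15
Supernet: 78.58.0.0/15


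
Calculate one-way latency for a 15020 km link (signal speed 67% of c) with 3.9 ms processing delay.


Speed = 0.67 * 3e5 km/s = 201000 km/s
Propagation delay = 15020 / 201000 = 0.0747 s = 74.7264 ms
Processing delay = 3.9 ms
Total one-way latency = 78.6264 ms


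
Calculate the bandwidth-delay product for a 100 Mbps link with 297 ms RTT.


BDP = bandwidth * RTT
= 100 Mbps * 297 ms
= 100 * 1e6 * 297 / 1000 bits
= 29700000 bits
= 3712500 bytes
= 3625.4883 KB
BDP = 29700000 bits (3712500 bytes)


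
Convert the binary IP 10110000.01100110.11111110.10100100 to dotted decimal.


10110000 = 176
01100110 = 102
11111110 = 254
10100100 = 164
IP: 176.102.254.164


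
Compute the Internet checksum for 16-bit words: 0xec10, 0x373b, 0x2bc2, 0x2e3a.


Sum all words (with carry folding):
+ 0xec10 = 0xec10
+ 0x373b = 0x234c
+ 0x2bc2 = 0x4f0e
+ 0x2e3a = 0x7d48
One's complement: ~0x7d48
Checksum = 0x82b7


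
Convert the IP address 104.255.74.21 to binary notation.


104 = 01101000
255 = 11111111
74 = 01001010
21 = 00010101
Binary: 01101000.11111111.01001010.00010101


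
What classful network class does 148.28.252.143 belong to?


First octet: 148
Binary: 10010100
10xxxxxx -> Class B (128-191)
Class B, default mask 255.255.0.0 (/16)


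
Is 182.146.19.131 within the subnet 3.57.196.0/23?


Subnet network: 3.57.196.0
Test IP AND mask: 182.146.18.0
No, 182.146.19.131 is not in 3.57.196.0/23


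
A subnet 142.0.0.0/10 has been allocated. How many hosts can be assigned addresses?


Host bits = 32 - 10 = 22
Total addresses = 2^22 = 4194304
Usable = total - 2 (network and broadcast)
Usable hosts: 4194302


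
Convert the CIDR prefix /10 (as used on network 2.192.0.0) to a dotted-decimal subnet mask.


/10 means 10 network bits, 22 host bits
Binary: 11111111110000000000000000000000
Mask: 255.192.0.0


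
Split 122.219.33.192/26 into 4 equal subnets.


New prefix = 26 + 2 = 28
Each subnet has 16 addresses
  122.219.33.192/28
  122.219.33.208/28
  122.219.33.224/28
  122.219.33.240/28
Subnets: 122.219.33.192/28, 122.219.33.208/28, 122.219.33.224/28, 122.219.33.240/28


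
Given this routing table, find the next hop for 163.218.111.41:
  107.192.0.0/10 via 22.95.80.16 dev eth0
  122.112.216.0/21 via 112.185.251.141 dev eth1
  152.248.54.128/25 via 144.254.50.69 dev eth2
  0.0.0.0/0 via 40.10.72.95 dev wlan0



Longest prefix match for 163.218.111.41:
  /10 107.192.0.0: no
  /21 122.112.216.0: no
  /25 152.248.54.128: no
  /0 0.0.0.0: MATCH
Selected: next-hop 40.10.72.95 via wlan0 (matched /0)


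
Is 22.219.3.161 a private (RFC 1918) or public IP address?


RFC 1918 private ranges:
  10.0.0.0/8 (10.0.0.0 - 10.255.255.255)
  172.16.0.0/12 (172.16.0.0 - 172.31.255.255)
  192.168.0.0/16 (192.168.0.0 - 192.168.255.255)
Public (not in any RFC 1918 range)


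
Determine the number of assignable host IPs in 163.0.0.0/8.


Host bits = 32 - 8 = 24
Total addresses = 2^24 = 16777216
Usable = total - 2 (network and broadcast)
Usable hosts: 16777214


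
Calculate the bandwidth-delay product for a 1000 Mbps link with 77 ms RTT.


BDP = bandwidth * RTT
= 1000 Mbps * 77 ms
= 1000 * 1e6 * 77 / 1000 bits
= 77000000 bits
= 9625000 bytes
= 9399.4141 KB
BDP = 77000000 bits (9625000 bytes)


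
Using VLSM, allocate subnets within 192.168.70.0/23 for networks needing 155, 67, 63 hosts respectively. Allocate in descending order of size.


155 hosts -> /24 (254 usable): 192.168.70.0/24
67 hosts -> /25 (126 usable): 192.168.71.0/25
63 hosts -> /25 (126 usable): 192.168.71.128/25
Allocation: 192.168.70.0/24 (155 hosts, 254 usable); 192.168.71.0/25 (67 hosts, 126 usable); 192.168.71.128/25 (63 hosts, 126 usable)


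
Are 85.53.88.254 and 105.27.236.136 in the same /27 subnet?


Mask: 255.255.255.224
85.53.88.254 AND mask = 85.53.88.224
105.27.236.136 AND mask = 105.27.236.128
No, different subnets (85.53.88.224 vs 105.27.236.128)


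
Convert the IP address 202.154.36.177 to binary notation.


202 = 11001010
154 = 10011010
36 = 00100100
177 = 10110001
Binary: 11001010.10011010.00100100.10110001


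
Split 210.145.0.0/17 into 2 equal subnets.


New prefix = 17 + 1 = 18
Each subnet has 16384 addresses
  210.145.0.0/18
  210.145.64.0/18
Subnets: 210.145.0.0/18, 210.145.64.0/18


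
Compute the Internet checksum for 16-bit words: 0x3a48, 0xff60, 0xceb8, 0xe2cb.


Sum all words (with carry folding):
+ 0x3a48 = 0x3a48
+ 0xff60 = 0x39a9
+ 0xceb8 = 0x0862
+ 0xe2cb = 0xeb2d
One's complement: ~0xeb2d
Checksum = 0x14d2


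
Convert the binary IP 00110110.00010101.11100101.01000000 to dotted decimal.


00110110 = 54
00010101 = 21
11100101 = 229
01000000 = 64
IP: 54.21.229.64


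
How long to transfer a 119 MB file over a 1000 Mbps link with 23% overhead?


Effective throughput = 1000 * (1 - 23/100) = 770 Mbps
File size in Mb = 119 * 8 = 952 Mb
Time = 952 / 770
Time = 1.2364 seconds


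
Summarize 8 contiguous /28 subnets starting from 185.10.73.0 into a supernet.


Original prefix: /28
Number of subnets: 8 = 2^3
New prefix = 28 - 3 = 25
Supernet: 185.10.73.0/25


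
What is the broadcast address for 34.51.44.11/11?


Network: 34.32.0.0/11
Host bits = 21
Set all host bits to 1:
Broadcast: 34.63.255.255


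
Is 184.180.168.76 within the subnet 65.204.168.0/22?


Subnet network: 65.204.168.0
Test IP AND mask: 184.180.168.0
No, 184.180.168.76 is not in 65.204.168.0/22


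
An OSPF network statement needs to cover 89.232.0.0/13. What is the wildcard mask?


Subnet mask: 255.248.0.0
Wildcard = 255.255.255.255 - subnet mask
255 - 255 = 0
255 - 248 = 7
255 - 0 = 255
255 - 0 = 255
Wildcard: 0.7.255.255


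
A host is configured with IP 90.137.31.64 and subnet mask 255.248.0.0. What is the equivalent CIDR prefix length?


Binary: 11111111.11111000.00000000.00000000
Count leading 1s
Prefix: /13


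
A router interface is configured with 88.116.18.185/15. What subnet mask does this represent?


/15 means 15 network bits, 17 host bits
Binary: 11111111111111100000000000000000
Mask: 255.254.0.0


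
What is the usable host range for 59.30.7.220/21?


Network: 59.30.0.0
Broadcast: 59.30.7.255
First usable = network + 1
Last usable = broadcast - 1
Range: 59.30.0.1 to 59.30.7.254


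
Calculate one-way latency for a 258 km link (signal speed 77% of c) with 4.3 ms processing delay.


Speed = 0.77 * 3e5 km/s = 231000 km/s
Propagation delay = 258 / 231000 = 0.0011 s = 1.1169 ms
Processing delay = 4.3 ms
Total one-way latency = 5.4169 ms


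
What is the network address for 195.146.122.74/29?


IP:   11000011.10010010.01111010.01001010
Mask: 11111111.11111111.11111111.11111000
AND operation:
Net:  11000011.10010010.01111010.01001000
Network: 195.146.122.72/29


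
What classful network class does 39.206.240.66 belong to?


First octet: 39
Binary: 00100111
0xxxxxxx -> Class A (1-126)
Class A, default mask 255.0.0.0 (/8)


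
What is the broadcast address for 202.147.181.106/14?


Network: 202.144.0.0/14
Host bits = 18
Set all host bits to 1:
Broadcast: 202.147.255.255


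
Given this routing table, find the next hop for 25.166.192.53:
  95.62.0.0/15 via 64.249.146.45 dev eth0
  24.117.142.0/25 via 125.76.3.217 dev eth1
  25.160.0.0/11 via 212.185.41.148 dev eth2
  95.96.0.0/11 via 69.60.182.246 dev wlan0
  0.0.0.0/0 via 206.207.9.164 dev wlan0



Longest prefix match for 25.166.192.53:
  /15 95.62.0.0: no
  /25 24.117.142.0: no
  /11 25.160.0.0: MATCH
  /11 95.96.0.0: no
  /0 0.0.0.0: MATCH
Selected: next-hop 212.185.41.148 via eth2 (matched /11)


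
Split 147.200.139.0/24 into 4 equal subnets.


New prefix = 24 + 2 = 26
Each subnet has 64 addresses
  147.200.139.0/26
  147.200.139.64/26
  147.200.139.128/26
  147.200.139.192/26
Subnets: 147.200.139.0/26, 147.200.139.64/26, 147.200.139.128/26, 147.200.139.192/26


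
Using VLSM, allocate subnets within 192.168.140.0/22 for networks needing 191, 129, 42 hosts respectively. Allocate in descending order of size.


191 hosts -> /24 (254 usable): 192.168.140.0/24
129 hosts -> /24 (254 usable): 192.168.141.0/24
42 hosts -> /26 (62 usable): 192.168.142.0/26
Allocation: 192.168.140.0/24 (191 hosts, 254 usable); 192.168.141.0/24 (129 hosts, 254 usable); 192.168.142.0/26 (42 hosts, 62 usable)


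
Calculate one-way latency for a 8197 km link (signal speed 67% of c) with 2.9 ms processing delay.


Speed = 0.67 * 3e5 km/s = 201000 km/s
Propagation delay = 8197 / 201000 = 0.0408 s = 40.7811 ms
Processing delay = 2.9 ms
Total one-way latency = 43.6811 ms


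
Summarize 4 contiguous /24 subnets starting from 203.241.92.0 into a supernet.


Original prefix: /24
Number of subnets: 4 = 2^2
New prefix = 24 - 2 = 22
Supernet: 203.241.92.0/22


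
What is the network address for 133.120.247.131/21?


IP:   10000101.01111000.11110111.10000011
Mask: 11111111.11111111.11111000.00000000
AND operation:
Net:  10000101.01111000.11110000.00000000
Network: 133.120.240.0/21


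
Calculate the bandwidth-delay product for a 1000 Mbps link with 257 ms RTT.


BDP = bandwidth * RTT
= 1000 Mbps * 257 ms
= 1000 * 1e6 * 257 / 1000 bits
= 257000000 bits
= 32125000 bytes
= 31372.0703 KB
BDP = 257000000 bits (32125000 bytes)


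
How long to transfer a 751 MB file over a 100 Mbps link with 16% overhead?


Effective throughput = 100 * (1 - 16/100) = 84 Mbps
File size in Mb = 751 * 8 = 6008 Mb
Time = 6008 / 84
Time = 71.5238 seconds


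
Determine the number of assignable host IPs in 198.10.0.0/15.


Host bits = 32 - 15 = 17
Total addresses = 2^17 = 131072
Usable = total - 2 (network and broadcast)
Usable hosts: 131070


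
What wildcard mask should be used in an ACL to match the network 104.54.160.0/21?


Subnet mask: 255.255.248.0
Wildcard = 255.255.255.255 - subnet mask
255 - 255 = 0
255 - 255 = 0
255 - 248 = 7
255 - 0 = 255
Wildcard: 0.0.7.255


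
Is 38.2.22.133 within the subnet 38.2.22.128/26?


Subnet network: 38.2.22.128
Test IP AND mask: 38.2.22.128
Yes, 38.2.22.133 is in 38.2.22.128/26


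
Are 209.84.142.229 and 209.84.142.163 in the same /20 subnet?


Mask: 255.255.240.0
209.84.142.229 AND mask = 209.84.128.0
209.84.142.163 AND mask = 209.84.128.0
Yes, same subnet (209.84.128.0)


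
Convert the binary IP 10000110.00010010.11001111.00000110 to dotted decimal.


10000110 = 134
00010010 = 18
11001111 = 207
00000110 = 6
IP: 134.18.207.6


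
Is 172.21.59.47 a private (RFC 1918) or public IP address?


RFC 1918 private ranges:
  10.0.0.0/8 (10.0.0.0 - 10.255.255.255)
  172.16.0.0/12 (172.16.0.0 - 172.31.255.255)
  192.168.0.0/16 (192.168.0.0 - 192.168.255.255)
Private (in 172.16.0.0/12)


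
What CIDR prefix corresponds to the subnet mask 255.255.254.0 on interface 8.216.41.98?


Binary: 11111111.11111111.11111110.00000000
Count leading 1s
Prefix: /23


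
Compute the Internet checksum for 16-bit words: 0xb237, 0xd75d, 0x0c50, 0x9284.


Sum all words (with carry folding):
+ 0xb237 = 0xb237
+ 0xd75d = 0x8995
+ 0x0c50 = 0x95e5
+ 0x9284 = 0x286a
One's complement: ~0x286a
Checksum = 0xd795


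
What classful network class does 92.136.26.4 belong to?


First octet: 92
Binary: 01011100
0xxxxxxx -> Class A (1-126)
Class A, default mask 255.0.0.0 (/8)


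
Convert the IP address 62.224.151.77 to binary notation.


62 = 00111110
224 = 11100000
151 = 10010111
77 = 01001101
Binary: 00111110.11100000.10010111.01001101


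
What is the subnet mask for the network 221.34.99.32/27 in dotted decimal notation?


/27 means 27 network bits, 5 host bits
Binary: 11111111111111111111111111100000
Mask: 255.255.255.224


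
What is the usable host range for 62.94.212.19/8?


Network: 62.0.0.0
Broadcast: 62.255.255.255
First usable = network + 1
Last usable = broadcast - 1
Range: 62.0.0.1 to 62.255.255.254


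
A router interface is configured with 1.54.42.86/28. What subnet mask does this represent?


/28 means 28 network bits, 4 host bits
Binary: 11111111111111111111111111110000
Mask: 255.255.255.240


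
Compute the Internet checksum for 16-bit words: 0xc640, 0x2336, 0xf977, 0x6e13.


Sum all words (with carry folding):
+ 0xc640 = 0xc640
+ 0x2336 = 0xe976
+ 0xf977 = 0xe2ee
+ 0x6e13 = 0x5102
One's complement: ~0x5102
Checksum = 0xaefd


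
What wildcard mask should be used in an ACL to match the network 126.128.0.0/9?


Subnet mask: 255.128.0.0
Wildcard = 255.255.255.255 - subnet mask
255 - 255 = 0
255 - 128 = 127
255 - 0 = 255
255 - 0 = 255
Wildcard: 0.127.255.255


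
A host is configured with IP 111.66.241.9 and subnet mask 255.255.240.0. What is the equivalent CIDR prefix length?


Binary: 11111111.11111111.11110000.00000000
Count leading 1s
Prefix: /20


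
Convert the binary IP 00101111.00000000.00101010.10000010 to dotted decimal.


00101111 = 47
00000000 = 0
00101010 = 42
10000010 = 130
IP: 47.0.42.130


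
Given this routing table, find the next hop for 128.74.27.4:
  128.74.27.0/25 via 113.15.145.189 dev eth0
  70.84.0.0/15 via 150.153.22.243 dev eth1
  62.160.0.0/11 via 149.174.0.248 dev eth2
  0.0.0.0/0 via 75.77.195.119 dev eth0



Longest prefix match for 128.74.27.4:
  /25 128.74.27.0: MATCH
  /15 70.84.0.0: no
  /11 62.160.0.0: no
  /0 0.0.0.0: MATCH
Selected: next-hop 113.15.145.189 via eth0 (matched /25)


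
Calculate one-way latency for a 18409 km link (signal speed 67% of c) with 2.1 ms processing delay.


Speed = 0.67 * 3e5 km/s = 201000 km/s
Propagation delay = 18409 / 201000 = 0.0916 s = 91.5871 ms
Processing delay = 2.1 ms
Total one-way latency = 93.6871 ms


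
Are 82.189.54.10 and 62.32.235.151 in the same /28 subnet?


Mask: 255.255.255.240
82.189.54.10 AND mask = 82.189.54.0
62.32.235.151 AND mask = 62.32.235.144
No, different subnets (82.189.54.0 vs 62.32.235.144)


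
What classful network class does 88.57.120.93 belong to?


First octet: 88
Binary: 01011000
0xxxxxxx -> Class A (1-126)
Class A, default mask 255.0.0.0 (/8)


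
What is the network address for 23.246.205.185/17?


IP:   00010111.11110110.11001101.10111001
Mask: 11111111.11111111.10000000.00000000
AND operation:
Net:  00010111.11110110.10000000.00000000
Network: 23.246.128.0/17


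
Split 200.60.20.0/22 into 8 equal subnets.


New prefix = 22 + 3 = 25
Each subnet has 128 addresses
  200.60.20.0/25
  200.60.20.128/25
  200.60.21.0/25
  200.60.21.128/25
  200.60.22.0/25
  200.60.22.128/25
  200.60.23.0/25
  200.60.23.128/25
Subnets: 200.60.20.0/25, 200.60.20.128/25, 200.60.21.0/25, 200.60.21.128/25, 200.60.22.0/25, 200.60.22.128/25, 200.60.23.0/25, 200.60.23.128/25


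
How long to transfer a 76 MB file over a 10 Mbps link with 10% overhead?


Effective throughput = 10 * (1 - 10/100) = 9 Mbps
File size in Mb = 76 * 8 = 608 Mb
Time = 608 / 9
Time = 67.5556 seconds


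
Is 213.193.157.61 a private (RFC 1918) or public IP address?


RFC 1918 private ranges:
  10.0.0.0/8 (10.0.0.0 - 10.255.255.255)
  172.16.0.0/12 (172.16.0.0 - 172.31.255.255)
  192.168.0.0/16 (192.168.0.0 - 192.168.255.255)
Public (not in any RFC 1918 range)


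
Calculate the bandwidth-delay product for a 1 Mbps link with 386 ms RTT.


BDP = bandwidth * RTT
= 1 Mbps * 386 ms
= 1 * 1e6 * 386 / 1000 bits
= 386000 bits
= 48250 bytes
= 47.1191 KB
BDP = 386000 bits (48250 bytes)


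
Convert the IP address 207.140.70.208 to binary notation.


207 = 11001111
140 = 10001100
70 = 01000110
208 = 11010000
Binary: 11001111.10001100.01000110.11010000


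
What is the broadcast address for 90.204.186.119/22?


Network: 90.204.184.0/22
Host bits = 10
Set all host bits to 1:
Broadcast: 90.204.187.255


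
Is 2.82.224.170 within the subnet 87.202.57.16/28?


Subnet network: 87.202.57.16
Test IP AND mask: 2.82.224.160
No, 2.82.224.170 is not in 87.202.57.16/28


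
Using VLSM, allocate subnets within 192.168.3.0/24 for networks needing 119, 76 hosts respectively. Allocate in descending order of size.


119 hosts -> /25 (126 usable): 192.168.3.0/25
76 hosts -> /25 (126 usable): 192.168.3.128/25
Allocation: 192.168.3.0/25 (119 hosts, 126 usable); 192.168.3.128/25 (76 hosts, 126 usable)


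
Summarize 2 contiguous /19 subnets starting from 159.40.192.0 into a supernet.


Original prefix: /19
Number of subnets: 2 = 2^1
New prefix = 19 - 1 = 18
Supernet: 159.40.192.0/18


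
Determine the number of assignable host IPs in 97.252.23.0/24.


Host bits = 32 - 24 = 8
Total addresses = 2^8 = 256
Usable = total - 2 (network and broadcast)
Usable hosts: 254


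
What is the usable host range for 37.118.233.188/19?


Network: 37.118.224.0
Broadcast: 37.118.255.255
First usable = network + 1
Last usable = broadcast - 1
Range: 37.118.224.1 to 37.118.255.254


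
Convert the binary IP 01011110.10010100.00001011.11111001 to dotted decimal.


01011110 = 94
10010100 = 148
00001011 = 11
11111001 = 249
IP: 94.148.11.249


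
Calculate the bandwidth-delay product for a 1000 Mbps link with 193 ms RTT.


BDP = bandwidth * RTT
= 1000 Mbps * 193 ms
= 1000 * 1e6 * 193 / 1000 bits
= 193000000 bits
= 24125000 bytes
= 23559.5703 KB
BDP = 193000000 bits (24125000 bytes)


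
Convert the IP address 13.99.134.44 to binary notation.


13 = 00001101
99 = 01100011
134 = 10000110
44 = 00101100
Binary: 00001101.01100011.10000110.00101100


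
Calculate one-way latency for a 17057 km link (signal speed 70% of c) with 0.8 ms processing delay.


Speed = 0.7 * 3e5 km/s = 210000 km/s
Propagation delay = 17057 / 210000 = 0.0812 s = 81.2238 ms
Processing delay = 0.8 ms
Total one-way latency = 82.0238 ms


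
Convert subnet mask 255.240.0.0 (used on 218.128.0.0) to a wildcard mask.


Subnet mask: 255.240.0.0
Wildcard = 255.255.255.255 - subnet mask
255 - 255 = 0
255 - 240 = 15
255 - 0 = 255
255 - 0 = 255
Wildcard: 0.15.255.255


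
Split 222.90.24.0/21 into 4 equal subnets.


New prefix = 21 + 2 = 23
Each subnet has 512 addresses
  222.90.24.0/23
  222.90.26.0/23
  222.90.28.0/23
  222.90.30.0/23
Subnets: 222.90.24.0/23, 222.90.26.0/23, 222.90.28.0/23, 222.90.30.0/23


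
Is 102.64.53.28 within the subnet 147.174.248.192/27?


Subnet network: 147.174.248.192
Test IP AND mask: 102.64.53.0
No, 102.64.53.28 is not in 147.174.248.192/27


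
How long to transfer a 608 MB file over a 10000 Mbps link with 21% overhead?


Effective throughput = 10000 * (1 - 21/100) = 7900 Mbps
File size in Mb = 608 * 8 = 4864 Mb
Time = 4864 / 7900
Time = 0.6157 seconds


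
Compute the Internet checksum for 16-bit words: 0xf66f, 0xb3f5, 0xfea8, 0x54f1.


Sum all words (with carry folding):
+ 0xf66f = 0xf66f
+ 0xb3f5 = 0xaa65
+ 0xfea8 = 0xa90e
+ 0x54f1 = 0xfdff
One's complement: ~0xfdff
Checksum = 0x0200


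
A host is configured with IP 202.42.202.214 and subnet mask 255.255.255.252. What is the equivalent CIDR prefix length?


Binary: 11111111.11111111.11111111.11111100
Count leading 1s
Prefix: /30


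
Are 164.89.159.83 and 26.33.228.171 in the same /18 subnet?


Mask: 255.255.192.0
164.89.159.83 AND mask = 164.89.128.0
26.33.228.171 AND mask = 26.33.192.0
No, different subnets (164.89.128.0 vs 26.33.192.0)


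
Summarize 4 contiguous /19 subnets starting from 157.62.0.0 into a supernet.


Original prefix: /19
Number of subnets: 4 = 2^2
New prefix = 19 - 2 = 17
Supernet: 157.62.0.0/17


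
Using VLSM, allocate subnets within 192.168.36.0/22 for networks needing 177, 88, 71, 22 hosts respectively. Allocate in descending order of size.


177 hosts -> /24 (254 usable): 192.168.36.0/24
88 hosts -> /25 (126 usable): 192.168.37.0/25
71 hosts -> /25 (126 usable): 192.168.37.128/25
22 hosts -> /27 (30 usable): 192.168.38.0/27
Allocation: 192.168.36.0/24 (177 hosts, 254 usable); 192.168.37.0/25 (88 hosts, 126 usable); 192.168.37.128/25 (71 hosts, 126 usable); 192.168.38.0/27 (22 hosts, 30 usable)


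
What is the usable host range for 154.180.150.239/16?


Network: 154.180.0.0
Broadcast: 154.180.255.255
First usable = network + 1
Last usable = broadcast - 1
Range: 154.180.0.1 to 154.180.255.254


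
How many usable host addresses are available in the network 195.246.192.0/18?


Host bits = 32 - 18 = 14
Total addresses = 2^14 = 16384
Usable = total - 2 (network and broadcast)
Usable hosts: 16382


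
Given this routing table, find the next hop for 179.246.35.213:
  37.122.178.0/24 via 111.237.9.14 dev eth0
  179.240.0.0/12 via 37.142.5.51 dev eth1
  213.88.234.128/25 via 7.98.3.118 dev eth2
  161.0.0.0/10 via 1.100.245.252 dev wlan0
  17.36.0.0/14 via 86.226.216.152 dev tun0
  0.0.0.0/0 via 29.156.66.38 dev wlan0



Longest prefix match for 179.246.35.213:
  /24 37.122.178.0: no
  /12 179.240.0.0: MATCH
  /25 213.88.234.128: no
  /10 161.0.0.0: no
  /14 17.36.0.0: no
  /0 0.0.0.0: MATCH
Selected: next-hop 37.142.5.51 via eth1 (matched /12)


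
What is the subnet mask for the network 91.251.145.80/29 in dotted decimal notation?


/29 means 29 network bits, 3 host bits
Binary: 11111111111111111111111111111000
Mask: 255.255.255.248


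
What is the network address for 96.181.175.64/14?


IP:   01100000.10110101.10101111.01000000
Mask: 11111111.11111100.00000000.00000000
AND operation:
Net:  01100000.10110100.00000000.00000000
Network: 96.180.0.0/14


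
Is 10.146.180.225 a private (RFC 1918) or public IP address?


RFC 1918 private ranges:
  10.0.0.0/8 (10.0.0.0 - 10.255.255.255)
  172.16.0.0/12 (172.16.0.0 - 172.31.255.255)
  192.168.0.0/16 (192.168.0.0 - 192.168.255.255)
Private (in 10.0.0.0/8)


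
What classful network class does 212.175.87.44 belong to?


First octet: 212
Binary: 11010100
110xxxxx -> Class C (192-223)
Class C, default mask 255.255.255.0 (/24)


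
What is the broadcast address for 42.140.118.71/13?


Network: 42.136.0.0/13
Host bits = 19
Set all host bits to 1:
Broadcast: 42.143.255.255


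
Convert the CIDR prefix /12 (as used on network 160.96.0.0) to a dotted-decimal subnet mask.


/12 means 12 network bits, 20 host bits
Binary: 11111111111100000000000000000000
Mask: 255.240.0.0


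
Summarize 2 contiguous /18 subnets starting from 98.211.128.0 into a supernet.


Original prefix: /18
Number of subnets: 2 = 2^1
New prefix = 18 - 1 = 17
Supernet: 98.211.128.0/17


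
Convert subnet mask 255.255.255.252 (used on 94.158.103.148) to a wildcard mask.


Subnet mask: 255.255.255.252
Wildcard = 255.255.255.255 - subnet mask
255 - 255 = 0
255 - 255 = 0
255 - 255 = 0
255 - 252 = 3
Wildcard: 0.0.0.3


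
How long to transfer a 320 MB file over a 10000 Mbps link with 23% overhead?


Effective throughput = 10000 * (1 - 23/100) = 7700 Mbps
File size in Mb = 320 * 8 = 2560 Mb
Time = 2560 / 7700
Time = 0.3325 seconds


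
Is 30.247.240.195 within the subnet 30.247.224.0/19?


Subnet network: 30.247.224.0
Test IP AND mask: 30.247.224.0
Yes, 30.247.240.195 is in 30.247.224.0/19


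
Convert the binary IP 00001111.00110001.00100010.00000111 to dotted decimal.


00001111 = 15
00110001 = 49
00100010 = 34
00000111 = 7
IP: 15.49.34.7


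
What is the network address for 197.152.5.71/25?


IP:   11000101.10011000.00000101.01000111
Mask: 11111111.11111111.11111111.10000000
AND operation:
Net:  11000101.10011000.00000101.00000000
Network: 197.152.5.0/25


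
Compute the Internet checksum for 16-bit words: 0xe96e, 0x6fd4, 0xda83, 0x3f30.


Sum all words (with carry folding):
+ 0xe96e = 0xe96e
+ 0x6fd4 = 0x5943
+ 0xda83 = 0x33c7
+ 0x3f30 = 0x72f7
One's complement: ~0x72f7
Checksum = 0x8d08


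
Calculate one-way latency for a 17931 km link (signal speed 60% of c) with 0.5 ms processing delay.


Speed = 0.6 * 3e5 km/s = 180000 km/s
Propagation delay = 17931 / 180000 = 0.0996 s = 99.6167 ms
Processing delay = 0.5 ms
Total one-way latency = 100.1167 ms


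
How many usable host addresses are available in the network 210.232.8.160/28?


Host bits = 32 - 28 = 4
Total addresses = 2^4 = 16
Usable = total - 2 (network and broadcast)
Usable hosts: 14


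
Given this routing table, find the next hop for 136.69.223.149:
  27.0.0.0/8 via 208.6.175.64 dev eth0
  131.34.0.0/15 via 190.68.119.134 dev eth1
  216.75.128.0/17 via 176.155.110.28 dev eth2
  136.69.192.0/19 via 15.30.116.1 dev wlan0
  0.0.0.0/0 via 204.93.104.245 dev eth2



Longest prefix match for 136.69.223.149:
  /8 27.0.0.0: no
  /15 131.34.0.0: no
  /17 216.75.128.0: no
  /19 136.69.192.0: MATCH
  /0 0.0.0.0: MATCH
Selected: next-hop 15.30.116.1 via wlan0 (matched /19)


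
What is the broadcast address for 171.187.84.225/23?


Network: 171.187.84.0/23
Host bits = 9
Set all host bits to 1:
Broadcast: 171.187.85.255


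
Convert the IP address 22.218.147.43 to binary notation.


22 = 00010110
218 = 11011010
147 = 10010011
43 = 00101011
Binary: 00010110.11011010.10010011.00101011


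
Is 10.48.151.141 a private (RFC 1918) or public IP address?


RFC 1918 private ranges:
  10.0.0.0/8 (10.0.0.0 - 10.255.255.255)
  172.16.0.0/12 (172.16.0.0 - 172.31.255.255)
  192.168.0.0/16 (192.168.0.0 - 192.168.255.255)
Private (in 10.0.0.0/8)


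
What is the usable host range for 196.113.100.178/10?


Network: 196.64.0.0
Broadcast: 196.127.255.255
First usable = network + 1
Last usable = broadcast - 1
Range: 196.64.0.1 to 196.127.255.254


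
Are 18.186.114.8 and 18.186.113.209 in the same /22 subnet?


Mask: 255.255.252.0
18.186.114.8 AND mask = 18.186.112.0
18.186.113.209 AND mask = 18.186.112.0
Yes, same subnet (18.186.112.0)


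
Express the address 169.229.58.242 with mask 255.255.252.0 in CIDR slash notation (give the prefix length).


Binary: 11111111.11111111.11111100.00000000
Count leading 1s
Prefix: /22


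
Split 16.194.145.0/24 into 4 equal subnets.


New prefix = 24 + 2 = 26
Each subnet has 64 addresses
  16.194.145.0/26
  16.194.145.64/26
  16.194.145.128/26
  16.194.145.192/26
Subnets: 16.194.145.0/26, 16.194.145.64/26, 16.194.145.128/26, 16.194.145.192/26


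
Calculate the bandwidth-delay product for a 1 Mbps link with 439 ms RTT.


BDP = bandwidth * RTT
= 1 Mbps * 439 ms
= 1 * 1e6 * 439 / 1000 bits
= 439000 bits
= 54875 bytes
= 53.5889 KB
BDP = 439000 bits (54875 bytes)


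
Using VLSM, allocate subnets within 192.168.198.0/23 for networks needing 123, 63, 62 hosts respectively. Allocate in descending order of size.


123 hosts -> /25 (126 usable): 192.168.198.0/25
63 hosts -> /25 (126 usable): 192.168.198.128/25
62 hosts -> /26 (62 usable): 192.168.199.0/26
Allocation: 192.168.198.0/25 (123 hosts, 126 usable); 192.168.198.128/25 (63 hosts, 126 usable); 192.168.199.0/26 (62 hosts, 62 usable)


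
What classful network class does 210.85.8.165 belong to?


First octet: 210
Binary: 11010010
110xxxxx -> Class C (192-223)
Class C, default mask 255.255.255.0 (/24)


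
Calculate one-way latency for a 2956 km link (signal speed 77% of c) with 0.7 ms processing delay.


Speed = 0.77 * 3e5 km/s = 231000 km/s
Propagation delay = 2956 / 231000 = 0.0128 s = 12.7965 ms
Processing delay = 0.7 ms
Total one-way latency = 13.4965 ms


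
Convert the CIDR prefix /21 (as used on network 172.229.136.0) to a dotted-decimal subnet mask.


/21 means 21 network bits, 11 host bits
Binary: 11111111111111111111100000000000
Mask: 255.255.248.0


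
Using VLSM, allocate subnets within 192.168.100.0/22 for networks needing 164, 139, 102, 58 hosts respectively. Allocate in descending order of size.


164 hosts -> /24 (254 usable): 192.168.100.0/24
139 hosts -> /24 (254 usable): 192.168.101.0/24
102 hosts -> /25 (126 usable): 192.168.102.0/25
58 hosts -> /26 (62 usable): 192.168.102.128/26
Allocation: 192.168.100.0/24 (164 hosts, 254 usable); 192.168.101.0/24 (139 hosts, 254 usable); 192.168.102.0/25 (102 hosts, 126 usable); 192.168.102.128/26 (58 hosts, 62 usable)


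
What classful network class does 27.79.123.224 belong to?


First octet: 27
Binary: 00011011
0xxxxxxx -> Class A (1-126)
Class A, default mask 255.0.0.0 (/8)


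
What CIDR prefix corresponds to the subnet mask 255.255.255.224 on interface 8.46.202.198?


Binary: 11111111.11111111.11111111.11100000
Count leading 1s
Prefix: /27


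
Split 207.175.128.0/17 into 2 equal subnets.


New prefix = 17 + 1 = 18
Each subnet has 16384 addresses
  207.175.128.0/18
  207.175.192.0/18
Subnets: 207.175.128.0/18, 207.175.192.0/18


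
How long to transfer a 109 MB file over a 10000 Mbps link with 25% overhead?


Effective throughput = 10000 * (1 - 25/100) = 7500 Mbps
File size in Mb = 109 * 8 = 872 Mb
Time = 872 / 7500
Time = 0.1163 seconds


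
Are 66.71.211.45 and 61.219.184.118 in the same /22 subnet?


Mask: 255.255.252.0
66.71.211.45 AND mask = 66.71.208.0
61.219.184.118 AND mask = 61.219.184.0
No, different subnets (66.71.208.0 vs 61.219.184.0)


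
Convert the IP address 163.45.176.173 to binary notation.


163 = 10100011
45 = 00101101
176 = 10110000
173 = 10101101
Binary: 10100011.00101101.10110000.10101101


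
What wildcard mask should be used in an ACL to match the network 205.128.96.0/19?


Subnet mask: 255.255.224.0
Wildcard = 255.255.255.255 - subnet mask
255 - 255 = 0
255 - 255 = 0
255 - 224 = 31
255 - 0 = 255
Wildcard: 0.0.31.255


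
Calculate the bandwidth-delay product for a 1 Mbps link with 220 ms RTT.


BDP = bandwidth * RTT
= 1 Mbps * 220 ms
= 1 * 1e6 * 220 / 1000 bits
= 220000 bits
= 27500 bytes
= 26.8555 KB
BDP = 220000 bits (27500 bytes)


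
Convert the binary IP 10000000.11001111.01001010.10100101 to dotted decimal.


10000000 = 128
11001111 = 207
01001010 = 74
10100101 = 165
IP: 128.207.74.165


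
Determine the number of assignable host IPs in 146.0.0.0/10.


Host bits = 32 - 10 = 22
Total addresses = 2^22 = 4194304
Usable = total - 2 (network and broadcast)
Usable hosts: 4194302


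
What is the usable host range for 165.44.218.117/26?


Network: 165.44.218.64
Broadcast: 165.44.218.127
First usable = network + 1
Last usable = broadcast - 1
Range: 165.44.218.65 to 165.44.218.126


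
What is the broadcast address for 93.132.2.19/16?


Network: 93.132.0.0/16
Host bits = 16
Set all host bits to 1:
Broadcast: 93.132.255.255


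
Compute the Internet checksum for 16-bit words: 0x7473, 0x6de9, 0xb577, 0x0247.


Sum all words (with carry folding):
+ 0x7473 = 0x7473
+ 0x6de9 = 0xe25c
+ 0xb577 = 0x97d4
+ 0x0247 = 0x9a1b
One's complement: ~0x9a1b
Checksum = 0x65e4


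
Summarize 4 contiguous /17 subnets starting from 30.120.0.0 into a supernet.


Original prefix: /17
Number of subnets: 4 = 2^2
New prefix = 17 - 2 = 15
Supernet: 30.120.0.0/15


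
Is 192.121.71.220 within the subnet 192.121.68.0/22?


Subnet network: 192.121.68.0
Test IP AND mask: 192.121.68.0
Yes, 192.121.71.220 is in 192.121.68.0/22


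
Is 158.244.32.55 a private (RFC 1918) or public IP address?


RFC 1918 private ranges:
  10.0.0.0/8 (10.0.0.0 - 10.255.255.255)
  172.16.0.0/12 (172.16.0.0 - 172.31.255.255)
  192.168.0.0/16 (192.168.0.0 - 192.168.255.255)
Public (not in any RFC 1918 range)


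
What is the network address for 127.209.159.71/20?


IP:   01111111.11010001.10011111.01000111
Mask: 11111111.11111111.11110000.00000000
AND operation:
Net:  01111111.11010001.10010000.00000000
Network: 127.209.144.0/20


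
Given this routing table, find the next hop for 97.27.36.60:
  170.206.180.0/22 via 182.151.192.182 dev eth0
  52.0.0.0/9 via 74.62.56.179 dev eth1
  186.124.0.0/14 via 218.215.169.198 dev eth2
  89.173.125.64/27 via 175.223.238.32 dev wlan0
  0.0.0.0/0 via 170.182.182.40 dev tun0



Longest prefix match for 97.27.36.60:
  /22 170.206.180.0: no
  /9 52.0.0.0: no
  /14 186.124.0.0: no
  /27 89.173.125.64: no
  /0 0.0.0.0: MATCH
Selected: next-hop 170.182.182.40 via tun0 (matched /0)


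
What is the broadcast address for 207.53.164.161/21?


Network: 207.53.160.0/21
Host bits = 11
Set all host bits to 1:
Broadcast: 207.53.167.255


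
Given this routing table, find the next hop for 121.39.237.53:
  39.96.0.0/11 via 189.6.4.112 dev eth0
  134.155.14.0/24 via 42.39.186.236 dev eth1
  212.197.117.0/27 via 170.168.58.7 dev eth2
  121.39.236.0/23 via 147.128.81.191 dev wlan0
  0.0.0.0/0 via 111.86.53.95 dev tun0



Longest prefix match for 121.39.237.53:
  /11 39.96.0.0: no
  /24 134.155.14.0: no
  /27 212.197.117.0: no
  /23 121.39.236.0: MATCH
  /0 0.0.0.0: MATCH
Selected: next-hop 147.128.81.191 via wlan0 (matched /23)


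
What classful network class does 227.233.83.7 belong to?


First octet: 227
Binary: 11100011
1110xxxx -> Class D (224-239)
Class D (multicast), default mask N/A


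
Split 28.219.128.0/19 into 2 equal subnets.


New prefix = 19 + 1 = 20
Each subnet has 4096 addresses
  28.219.128.0/20
  28.219.144.0/20
Subnets: 28.219.128.0/20, 28.219.144.0/20


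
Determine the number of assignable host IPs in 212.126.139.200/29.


Host bits = 32 - 29 = 3
Total addresses = 2^3 = 8
Usable = total - 2 (network and broadcast)
Usable hosts: 6


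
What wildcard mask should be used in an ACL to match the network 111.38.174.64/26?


Subnet mask: 255.255.255.192
Wildcard = 255.255.255.255 - subnet mask
255 - 255 = 0
255 - 255 = 0
255 - 255 = 0
255 - 192 = 63
Wildcard: 0.0.0.63


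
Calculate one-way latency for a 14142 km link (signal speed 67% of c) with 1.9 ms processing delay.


Speed = 0.67 * 3e5 km/s = 201000 km/s
Propagation delay = 14142 / 201000 = 0.0704 s = 70.3582 ms
Processing delay = 1.9 ms
Total one-way latency = 72.2582 ms


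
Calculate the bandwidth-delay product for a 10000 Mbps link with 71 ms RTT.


BDP = bandwidth * RTT
= 10000 Mbps * 71 ms
= 10000 * 1e6 * 71 / 1000 bits
= 710000000 bits
= 88750000 bytes
= 86669.9219 KB
BDP = 710000000 bits (88750000 bytes)


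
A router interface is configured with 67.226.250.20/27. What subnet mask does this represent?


/27 means 27 network bits, 5 host bits
Binary: 11111111111111111111111111100000
Mask: 255.255.255.224


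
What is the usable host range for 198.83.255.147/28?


Network: 198.83.255.144
Broadcast: 198.83.255.159
First usable = network + 1
Last usable = broadcast - 1
Range: 198.83.255.145 to 198.83.255.158


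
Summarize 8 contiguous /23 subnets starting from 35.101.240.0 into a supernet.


Original prefix: /23
Number of subnets: 8 = 2^3
New prefix = 23 - 3 = 20
Supernet: 35.101.240.0/20


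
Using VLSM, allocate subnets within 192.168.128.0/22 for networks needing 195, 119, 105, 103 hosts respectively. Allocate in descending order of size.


195 hosts -> /24 (254 usable): 192.168.128.0/24
119 hosts -> /25 (126 usable): 192.168.129.0/25
105 hosts -> /25 (126 usable): 192.168.129.128/25
103 hosts -> /25 (126 usable): 192.168.130.0/25
Allocation: 192.168.128.0/24 (195 hosts, 254 usable); 192.168.129.0/25 (119 hosts, 126 usable); 192.168.129.128/25 (105 hosts, 126 usable); 192.168.130.0/25 (103 hosts, 126 usable)


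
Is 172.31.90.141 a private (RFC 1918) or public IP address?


RFC 1918 private ranges:
  10.0.0.0/8 (10.0.0.0 - 10.255.255.255)
  172.16.0.0/12 (172.16.0.0 - 172.31.255.255)
  192.168.0.0/16 (192.168.0.0 - 192.168.255.255)
Private (in 172.16.0.0/12)


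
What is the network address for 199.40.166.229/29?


IP:   11000111.00101000.10100110.11100101
Mask: 11111111.11111111.11111111.11111000
AND operation:
Net:  11000111.00101000.10100110.11100000
Network: 199.40.166.224/29


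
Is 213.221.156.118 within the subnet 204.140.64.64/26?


Subnet network: 204.140.64.64
Test IP AND mask: 213.221.156.64
No, 213.221.156.118 is not in 204.140.64.64/26


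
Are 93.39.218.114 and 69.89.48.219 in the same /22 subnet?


Mask: 255.255.252.0
93.39.218.114 AND mask = 93.39.216.0
69.89.48.219 AND mask = 69.89.48.0
No, different subnets (93.39.216.0 vs 69.89.48.0)


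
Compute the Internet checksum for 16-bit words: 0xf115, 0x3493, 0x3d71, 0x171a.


Sum all words (with carry folding):
+ 0xf115 = 0xf115
+ 0x3493 = 0x25a9
+ 0x3d71 = 0x631a
+ 0x171a = 0x7a34
One's complement: ~0x7a34
Checksum = 0x85cb


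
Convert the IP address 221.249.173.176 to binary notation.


221 = 11011101
249 = 11111001
173 = 10101101
176 = 10110000
Binary: 11011101.11111001.10101101.10110000
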